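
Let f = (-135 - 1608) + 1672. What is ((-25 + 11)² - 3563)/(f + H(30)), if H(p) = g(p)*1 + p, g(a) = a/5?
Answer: 481/5 ≈ 96.200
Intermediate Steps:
f = -71 (f = -1743 + 1672 = -71)
g(a) = a/5 (g(a) = a*(⅕) = a/5)
H(p) = 6*p/5 (H(p) = (p/5)*1 + p = p/5 + p = 6*p/5)
((-25 + 11)² - 3563)/(f + H(30)) = ((-25 + 11)² - 3563)/(-71 + (6/5)*30) = ((-14)² - 3563)/(-71 + 36) = (196 - 3563)/(-35) = -3367*(-1/35) = 481/5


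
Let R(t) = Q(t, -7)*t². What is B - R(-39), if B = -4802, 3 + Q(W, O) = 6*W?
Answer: 355675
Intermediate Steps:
Q(W, O) = -3 + 6*W
R(t) = t²*(-3 + 6*t) (R(t) = (-3 + 6*t)*t² = t²*(-3 + 6*t))
B - R(-39) = -4802 - (-39)²*(-3 + 6*(-39)) = -4802 - 1521*(-3 - 234) = -4802 - 1521*(-237) = -4802 - 1*(-360477) = -4802 + 360477 = 355675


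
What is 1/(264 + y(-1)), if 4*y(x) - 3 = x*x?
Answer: 1/265 ≈ 0.0037736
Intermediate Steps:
y(x) = ¾ + x²/4 (y(x) = ¾ + (x*x)/4 = ¾ + x²/4)
1/(264 + y(-1)) = 1/(264 + (¾ + (¼)*(-1)²)) = 1/(264 + (¾ + (¼)*1)) = 1/(264 + (¾ + ¼)) = 1/(264 + 1) = 1/265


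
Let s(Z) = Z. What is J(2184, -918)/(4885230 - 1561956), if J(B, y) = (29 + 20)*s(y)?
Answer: -7497/553879 ≈ -0.013535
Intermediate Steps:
J(B, y) = 49*y (J(B, y) = (29 + 20)*y = 49*y)
J(2184, -918)/(4885230 - 1561956) = (49*(-918))/(4885230 - 1561956) = -44982/3323274 = -44982*1/3323274 = -7497/553879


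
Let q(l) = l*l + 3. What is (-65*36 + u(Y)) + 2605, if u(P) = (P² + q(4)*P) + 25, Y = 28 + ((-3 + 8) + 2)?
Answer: 2180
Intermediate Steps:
q(l) = 3 + l² (q(l) = l² + 3 = 3 + l²)
Y = 35 (Y = 28 + (5 + 2) = 28 + 7 = 35)
u(P) = 25 + P² + 19*P (u(P) = (P² + (3 + 4²)*P) + 25 = (P² + (3 + 16)*P) + 25 = (P² + 19*P) + 25 = 25 + P² + 19*P)
(-65*36 + u(Y)) + 2605 = (-65*36 + (25 + 35² + 19*35)) + 2605 = (-2340 + (25 + 1225 + 665)) + 2605 = (-2340 + 1915) + 2605 = -425 + 2605 = 2180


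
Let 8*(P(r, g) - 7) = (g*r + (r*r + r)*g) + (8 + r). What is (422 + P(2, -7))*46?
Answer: 38939/2 ≈ 19470.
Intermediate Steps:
P(r, g) = 8 + r/8 + g*r/8 + g*(r + r²)/8 (P(r, g) = 7 + ((g*r + (r*r + r)*g) + (8 + r))/8 = 7 + ((g*r + (r² + r)*g) + (8 + r))/8 = 7 + ((g*r + (r + r²)*g) + (8 + r))/8 = 7 + ((g*r + g*(r + r²)) + (8 + r))/8 = 7 + (8 + r + g*r + g*(r + r²))/8 = 7 + (1 + r/8 + g*r/8 + g*(r + r²)/8) = 8 + r/8 + g*r/8 + g*(r + r²)/8)
(422 + P(2, -7))*46 = (422 + (8 + (⅛)*2 + (¼)*(-7)*2 + (⅛)*(-7)*2²))*46 = (422 + (8 + ¼ - 7/2 + (⅛)*(-7)*4))*46 = (422 + (8 + ¼ - 7/2 - 7/2))*46 = (422 + 5/4)*46 = (1693/4)*46 = 38939/2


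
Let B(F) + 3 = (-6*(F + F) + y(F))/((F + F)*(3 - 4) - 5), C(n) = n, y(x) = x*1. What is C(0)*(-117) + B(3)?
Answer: 0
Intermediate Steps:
y(x) = x
B(F) = -3 - 11*F/(-5 - 2*F) (B(F) = -3 + (-6*(F + F) + F)/((F + F)*(3 - 4) - 5) = -3 + (-12*F + F)/((2*F)*(-1) - 5) = -3 + (-12*F + F)/(-2*F - 5) = -3 + (-11*F)/(-5 - 2*F) = -3 - 11*F/(-5 - 2*F))
C(0)*(-117) + B(3) = 0*(-117) + 5*(-3 + 3)/(5 + 2*3) = 0 + 5*0/(5 + 6) = 0 + 5*0/11 = 0 + 5*(1/11)*0 = 0 + 0 = 0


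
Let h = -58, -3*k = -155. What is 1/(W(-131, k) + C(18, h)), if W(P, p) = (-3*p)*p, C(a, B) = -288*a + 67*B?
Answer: -3/51235 ≈ -5.8554e-5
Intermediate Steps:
k = 155/3 (k = -⅓*(-155) = 155/3 ≈ 51.667)
W(P, p) = -3*p²
1/(W(-131, k) + C(18, h)) = 1/(-3*(155/3)² + (-288*18 + 67*(-58))) = 1/(-3*24025/9 + (-5184 - 3886)) = 1/(-24025/3 - 9070) = 1/(-51235/3) = -3/51235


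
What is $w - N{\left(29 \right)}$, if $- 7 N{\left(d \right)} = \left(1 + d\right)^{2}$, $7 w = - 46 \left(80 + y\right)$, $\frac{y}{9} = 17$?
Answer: $- \frac{9818}{7} \approx -1402.6$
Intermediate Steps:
$y = 153$ ($y = 9 \cdot 17 = 153$)
$w = - \frac{10718}{7}$ ($w = \frac{\left(-46\right) \left(80 + 153\right)}{7} = \frac{\left(-46\right) 233}{7} = \frac{1}{7} \left(-10718\right) = - \frac{10718}{7} \approx -1531.1$)
$N{\left(d \right)} = - \frac{\left(1 + d\right)^{2}}{7}$
$w - N{\left(29 \right)} = - \frac{10718}{7} - - \frac{\left(1 + 29\right)^{2}}{7} = - \frac{10718}{7} - - \frac{30^{2}}{7} = - \frac{10718}{7} - \left(- \frac{1}{7}\right) 900 = - \frac{10718}{7} - - \frac{900}{7} = - \frac{10718}{7} + \frac{900}{7} = - \frac{9818}{7}$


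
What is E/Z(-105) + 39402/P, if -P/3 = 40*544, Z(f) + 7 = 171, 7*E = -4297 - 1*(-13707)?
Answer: 23710471/3122560 ≈ 7.5933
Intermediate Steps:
E = 9410/7 (E = (-4297 - 1*(-13707))/7 = (-4297 + 13707)/7 = (⅐)*9410 = 9410/7 ≈ 1344.3)
Z(f) = 164 (Z(f) = -7 + 171 = 164)
P = -65280 (P = -120*544 = -3*21760 = -65280)
E/Z(-105) + 39402/P = (9410/7)/164 + 39402/(-65280) = (9410/7)*(1/164) + 39402*(-1/65280) = 4705/574 - 6567/10880 = 23710471/3122560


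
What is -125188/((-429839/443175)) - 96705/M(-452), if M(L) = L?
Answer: 25118614319295/194287228 ≈ 1.2929e+5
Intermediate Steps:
-125188/((-429839/443175)) - 96705/M(-452) = -125188/((-429839/443175)) - 96705/(-452) = -125188/((-429839*1/443175)) - 96705*(-1/452) = -125188/(-429839/443175) + 96705/452 = -125188*(-443175/429839) + 96705/452 = 55480191900/429839 + 96705/452 = 25118614319295/194287228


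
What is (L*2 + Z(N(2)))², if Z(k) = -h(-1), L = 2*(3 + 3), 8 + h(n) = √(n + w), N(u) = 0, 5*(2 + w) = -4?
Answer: (160 - I*√95)²/25 ≈ 1020.2 - 124.76*I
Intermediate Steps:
w = -14/5 (w = -2 + (⅕)*(-4) = -2 - ⅘ = -14/5 ≈ -2.8000)
h(n) = -8 + √(-14/5 + n) (h(n) = -8 + √(n - 14/5) = -8 + √(-14/5 + n))
L = 12 (L = 2*6 = 12)
Z(k) = 8 - I*√95/5 (Z(k) = -(-8 + √(-70 + 25*(-1))/5) = -(-8 + √(-70 - 25)/5) = -(-8 + √(-95)/5) = -(-8 + (I*√95)/5) = -(-8 + I*√95/5) = 8 - I*√95/5)
(L*2 + Z(N(2)))² = (12*2 + (8 - I*√95/5))² = (24 + (8 - I*√95/5))² = (32 - I*√95/5)²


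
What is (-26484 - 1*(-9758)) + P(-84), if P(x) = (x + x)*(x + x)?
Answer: 11498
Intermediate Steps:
P(x) = 4*x² (P(x) = (2*x)*(2*x) = 4*x²)
(-26484 - 1*(-9758)) + P(-84) = (-26484 - 1*(-9758)) + 4*(-84)² = (-26484 + 9758) + 4*7056 = -16726 + 28224 = 11498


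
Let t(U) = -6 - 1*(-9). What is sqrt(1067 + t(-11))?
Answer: sqrt(1070) ≈ 32.711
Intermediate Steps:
t(U) = 3 (t(U) = -6 + 9 = 3)
sqrt(1067 + t(-11)) = sqrt(1067 + 3) = sqrt(1070)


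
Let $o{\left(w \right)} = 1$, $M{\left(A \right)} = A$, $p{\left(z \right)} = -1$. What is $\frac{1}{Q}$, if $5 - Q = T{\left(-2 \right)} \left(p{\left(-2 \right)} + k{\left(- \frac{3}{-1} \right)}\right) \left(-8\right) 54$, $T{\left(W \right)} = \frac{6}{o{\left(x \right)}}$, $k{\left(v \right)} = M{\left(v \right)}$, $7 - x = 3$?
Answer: $\frac{1}{5189} \approx 0.00019272$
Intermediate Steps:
$x = 4$ ($x = 7 - 3 = 4$)
$k{\left(v \right)} = v$
$T{\left(W \right)} = 6$ ($T{\left(W \right)} = \frac{6}{1} = 6 \cdot 1 = 6$)
$Q = 5189$ ($Q = 5 - 6 \left(-1 - \frac{3}{-1}\right) \left(-8\right) 54 = 5 - 6 \left(-1 - -3\right) \left(-8\right) 54 = 5 - 6 \left(-1 + 3\right) \left(-8\right) 54 = 5 - 6 \cdot 2 \left(-8\right) 54 = 5 - 12 \left(-8\right) 54 = 5 - \left(-96\right) 54 = 5 - -5184 = 5 + 5184 = 5189$)
$\frac{1}{Q} = \frac{1}{5189}$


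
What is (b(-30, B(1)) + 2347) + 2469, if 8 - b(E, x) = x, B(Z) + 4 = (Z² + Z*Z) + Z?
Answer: 4825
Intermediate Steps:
B(Z) = -4 + Z + 2*Z² (B(Z) = -4 + ((Z² + Z*Z) + Z) = -4 + ((Z² + Z²) + Z) = -4 + (2*Z² + Z) = -4 + (Z + 2*Z²) = -4 + Z + 2*Z²)
b(E, x) = 8 - x
(b(-30, B(1)) + 2347) + 2469 = ((8 - (-4 + 1 + 2*1²)) + 2347) + 2469 = ((8 - (-4 + 1 + 2*1)) + 2347) + 2469 = ((8 - (-4 + 1 + 2)) + 2347) + 2469 = ((8 - 1*(-1)) + 2347) + 2469 = ((8 + 1) + 2347) + 2469 = (9 + 2347) + 2469 = 2356 + 2469 = 4825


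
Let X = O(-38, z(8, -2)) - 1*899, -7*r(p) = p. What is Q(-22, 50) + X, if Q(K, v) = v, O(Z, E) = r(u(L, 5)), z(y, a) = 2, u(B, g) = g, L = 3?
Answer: -5948/7 ≈ -849.71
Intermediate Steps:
r(p) = -p/7
O(Z, E) = -5/7 (O(Z, E) = -⅐*5 = -5/7)
X = -6298/7 (X = -5/7 - 1*899 = -5/7 - 899 = -6298/7 ≈ -899.71)
Q(-22, 50) + X = 50 - 6298/7 = -5948/7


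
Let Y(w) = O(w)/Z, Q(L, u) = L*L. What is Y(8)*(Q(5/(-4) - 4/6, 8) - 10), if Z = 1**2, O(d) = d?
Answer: -911/18 ≈ -50.611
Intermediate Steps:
Z = 1
Q(L, u) = L**2
Y(w) = w (Y(w) = w/1 = w*1 = w)
Y(8)*(Q(5/(-4) - 4/6, 8) - 10) = 8*((5/(-4) - 4/6)**2 - 10) = 8*((5*(-1/4) - 4*1/6)**2 - 10) = 8*((-5/4 - 2/3)**2 - 10) = 8*((-23/12)**2 - 10) = 8*(529/144 - 10) = 8*(-911/144) = -911/18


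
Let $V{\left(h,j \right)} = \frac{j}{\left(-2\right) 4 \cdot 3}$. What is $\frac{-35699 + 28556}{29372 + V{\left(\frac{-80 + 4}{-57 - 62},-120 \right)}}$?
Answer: $- \frac{7143}{29377} \approx -0.24315$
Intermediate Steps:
$V{\left(h,j \right)} = - \frac{j}{24}$ ($V{\left(h,j \right)} = \frac{j}{\left(-8\right) 3} = \frac{j}{-24} = j \left(- \frac{1}{24}\right) = - \frac{j}{24}$)
$\frac{-35699 + 28556}{29372 + V{\left(\frac{-80 + 4}{-57 - 62},-120 \right)}} = \frac{-35699 + 28556}{29372 - -5} = - \frac{7143}{29372 + 5} = - \frac{7143}{29377}$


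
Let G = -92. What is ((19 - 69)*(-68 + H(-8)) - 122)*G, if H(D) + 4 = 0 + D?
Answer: -356776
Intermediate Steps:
H(D) = -4 + D (H(D) = -4 + (0 + D) = -4 + D)
((19 - 69)*(-68 + H(-8)) - 122)*G = ((19 - 69)*(-68 + (-4 - 8)) - 122)*(-92) = (-50*(-68 - 12) - 122)*(-92) = (-50*(-80) - 122)*(-92) = (4000 - 122)*(-92) = 3878*(-92) = -356776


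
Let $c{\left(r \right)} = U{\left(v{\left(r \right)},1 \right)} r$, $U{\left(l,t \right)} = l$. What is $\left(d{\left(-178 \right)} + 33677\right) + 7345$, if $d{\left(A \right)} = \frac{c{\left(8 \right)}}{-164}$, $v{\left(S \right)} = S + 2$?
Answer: $\frac{1681882}{41} \approx 41022.0$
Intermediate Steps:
$v{\left(S \right)} = 2 + S$
$c{\left(r \right)} = r \left(2 + r\right)$ ($c{\left(r \right)} = \left(2 + r\right) r = r \left(2 + r\right)$)
$d{\left(A \right)} = - \frac{20}{41}$ ($d{\left(A \right)} = \frac{8 \left(2 + 8\right)}{-164} = 8 \cdot 10 \left(- \frac{1}{164}\right) = 80 \left(- \frac{1}{164}\right) = - \frac{20}{41}$)
$\left(d{\left(-178 \right)} + 33677\right) + 7345 = \left(- \frac{20}{41} + 33677\right) + 7345 = \frac{1380737}{41} + 7345 = \frac{1681882}{41}$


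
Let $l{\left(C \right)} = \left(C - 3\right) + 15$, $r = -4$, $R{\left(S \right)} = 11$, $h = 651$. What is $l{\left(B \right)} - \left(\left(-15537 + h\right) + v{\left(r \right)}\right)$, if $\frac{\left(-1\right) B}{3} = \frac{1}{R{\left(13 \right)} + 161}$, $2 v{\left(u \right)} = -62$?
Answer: $\frac{2567785}{172} \approx 14929.0$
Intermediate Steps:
$v{\left(u \right)} = -31$ ($v{\left(u \right)} = \frac{1}{2} \left(-62\right) = -31$)
$B = - \frac{3}{172}$ ($B = - \frac{3}{11 + 161} = - \frac{3}{172} \approx -0.017442$)
$l{\left(C \right)} = 12 + C$ ($l{\left(C \right)} = \left(-3 + C\right) + 15 = 12 + C$)
$l{\left(B \right)} - \left(\left(-15537 + h\right) + v{\left(r \right)}\right) = \left(12 - \frac{3}{172}\right) - \left(\left(-15537 + 651\right) - 31\right) = \frac{2061}{172} - \left(-14886 - 31\right) = \frac{2061}{172} - -14917 = \frac{2061}{172} + 14917 = \frac{2567785}{172}$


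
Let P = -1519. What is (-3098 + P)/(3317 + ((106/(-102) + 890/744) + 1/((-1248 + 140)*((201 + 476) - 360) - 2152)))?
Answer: -429924596346/308886158111 ≈ -1.3919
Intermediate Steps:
(-3098 + P)/(3317 + ((106/(-102) + 890/744) + 1/((-1248 + 140)*((201 + 476) - 360) - 2152))) = (-3098 - 1519)/(3317 + ((106/(-102) + 890/744) + 1/((-1248 + 140)*((201 + 476) - 360) - 2152))) = -4617/(3317 + ((106*(-1/102) + 890*(1/744)) + 1/(-1108*(677 - 360) - 2152))) = -4617/(3317 + ((-53/51 + 445/372) + 1/(-1108*317 - 2152))) = -4617/(3317 + (331/2108 + 1/(-351236 - 2152))) = -4617/(3317 + (331/2108 + 1/(-353388))) = -4617/(3317 + (331/2108 - 1/353388)) = -4617/(3317 + 14621165/93117738) = -4617/308886158111/93117738 = -4617*93117738/308886158111 = -429924596346/308886158111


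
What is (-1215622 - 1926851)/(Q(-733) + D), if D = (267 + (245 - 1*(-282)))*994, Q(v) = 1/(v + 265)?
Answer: -1470677364/369362447 ≈ -3.9817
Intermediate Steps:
Q(v) = 1/(265 + v)
D = 789236 (D = (267 + (245 + 282))*994 = (267 + 527)*994 = 794*994 = 789236)
(-1215622 - 1926851)/(Q(-733) + D) = (-1215622 - 1926851)/(1/(265 - 733) + 789236) = -3142473/(1/(-468) + 789236) = -3142473/(-1/468 + 789236) = -3142473/369362447/468 = -3142473*468/369362447 = -1470677364/369362447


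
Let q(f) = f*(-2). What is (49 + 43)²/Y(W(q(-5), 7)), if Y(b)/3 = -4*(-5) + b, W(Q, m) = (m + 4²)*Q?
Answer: 4232/375 ≈ 11.285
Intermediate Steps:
q(f) = -2*f
W(Q, m) = Q*(16 + m) (W(Q, m) = (m + 16)*Q = (16 + m)*Q = Q*(16 + m))
Y(b) = 60 + 3*b (Y(b) = 3*(-4*(-5) + b) = 3*(20 + b) = 60 + 3*b)
(49 + 43)²/Y(W(q(-5), 7)) = (49 + 43)²/(60 + 3*((-2*(-5))*(16 + 7))) = 92²/(60 + 3*(10*23)) = 8464/(60 + 3*230) = 8464/(60 + 690) = 8464/750 = 8464*(1/750) = 4232/375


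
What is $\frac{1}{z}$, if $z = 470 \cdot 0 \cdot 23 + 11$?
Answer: $\frac{1}{11} \approx 0.090909$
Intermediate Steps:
$z = 11$ ($z = 470 \cdot 0 + 11 = 0 + 11 = 11$)
$\frac{1}{z} = \frac{1}{11}$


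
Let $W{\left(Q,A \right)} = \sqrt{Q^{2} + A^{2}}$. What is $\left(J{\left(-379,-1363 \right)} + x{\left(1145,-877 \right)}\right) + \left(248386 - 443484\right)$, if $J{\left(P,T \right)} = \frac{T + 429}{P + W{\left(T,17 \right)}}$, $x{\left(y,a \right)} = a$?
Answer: $- \frac{335983225561}{1714417} - \frac{934 \sqrt{1858058}}{1714417} \approx -1.9598 \cdot 10^{5}$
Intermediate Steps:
$W{\left(Q,A \right)} = \sqrt{A^{2} + Q^{2}}$
$J{\left(P,T \right)} = \frac{429 + T}{P + \sqrt{289 + T^{2}}}$ ($J{\left(P,T \right)} = \frac{T + 429}{P + \sqrt{17^{2} + T^{2}}} = \frac{429 + T}{P + \sqrt{289 + T^{2}}}$)
$\left(J{\left(-379,-1363 \right)} + x{\left(1145,-877 \right)}\right) + \left(248386 - 443484\right) = \left(\frac{429 - 1363}{-379 + \sqrt{289 + \left(-1363\right)^{2}}} - 877\right) + \left(248386 - 443484\right) = \left(\frac{1}{-379 + \sqrt{289 + 1857769}} \left(-934\right) - 877\right) - 195098 = \left(\frac{1}{-379 + \sqrt{1858058}} \left(-934\right) - 877\right) - 195098 = \left(- \frac{934}{-379 + \sqrt{1858058}} - 877\right) - 195098 = \left(-877 - \frac{934}{-379 + \sqrt{1858058}}\right) - 195098 = -195975 - \frac{934}{-379 + \sqrt{1858058}}$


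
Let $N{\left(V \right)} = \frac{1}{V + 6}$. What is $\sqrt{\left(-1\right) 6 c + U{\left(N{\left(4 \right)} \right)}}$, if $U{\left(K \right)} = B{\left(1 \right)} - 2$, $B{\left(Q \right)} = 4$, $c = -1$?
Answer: $2 \sqrt{2} \approx 2.8284$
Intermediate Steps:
$N{\left(V \right)} = \frac{1}{6 + V}$
$U{\left(K \right)} = 2$ ($U{\left(K \right)} = 4 - 2 = 2$)
$\sqrt{\left(-1\right) 6 c + U{\left(N{\left(4 \right)} \right)}} = \sqrt{\left(-1\right) 6 \left(-1\right) + 2} = \sqrt{\left(-6\right) \left(-1\right) + 2} = \sqrt{6 + 2} = \sqrt{8} = 2 \sqrt{2}$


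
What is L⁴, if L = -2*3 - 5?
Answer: 14641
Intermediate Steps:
L = -11 (L = -6 - 5 = -11)
L⁴ = (-11)⁴ = 14641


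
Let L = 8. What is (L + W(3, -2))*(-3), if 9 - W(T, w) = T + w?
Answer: -48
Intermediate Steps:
W(T, w) = 9 - T - w (W(T, w) = 9 - (T + w) = 9 + (-T - w) = 9 - T - w)
(L + W(3, -2))*(-3) = (8 + (9 - 1*3 - 1*(-2)))*(-3) = (8 + (9 - 3 + 2))*(-3) = (8 + 8)*(-3) = 16*(-3) = -48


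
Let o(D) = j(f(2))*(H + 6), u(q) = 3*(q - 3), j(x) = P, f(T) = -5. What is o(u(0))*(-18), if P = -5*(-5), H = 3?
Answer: -4050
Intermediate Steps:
P = 25
j(x) = 25
u(q) = -9 + 3*q (u(q) = 3*(-3 + q) = -9 + 3*q)
o(D) = 225 (o(D) = 25*(3 + 6) = 25*9 = 225)
o(u(0))*(-18) = 225*(-18) = -4050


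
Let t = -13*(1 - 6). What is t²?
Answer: 4225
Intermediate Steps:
t = 65 (t = -13*(-5) = 65)
t² = 65² = 4225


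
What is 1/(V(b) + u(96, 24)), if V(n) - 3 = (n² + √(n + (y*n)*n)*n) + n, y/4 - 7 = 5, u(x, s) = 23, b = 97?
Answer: -9532/4159459137 + 97*√451729/4159459137 ≈ 1.3382e-5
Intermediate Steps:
y = 48 (y = 28 + 4*5 = 28 + 20 = 48)
V(n) = 3 + n + n² + n*√(n + 48*n²) (V(n) = 3 + ((n² + √(n + (48*n)*n)*n) + n) = 3 + ((n² + √(n + 48*n²)*n) + n) = 3 + ((n² + n*√(n + 48*n²)) + n) = 3 + (n + n² + n*√(n + 48*n²)) = 3 + n + n² + n*√(n + 48*n²))
1/(V(b) + u(96, 24)) = 1/((3 + 97 + 97² + 97*√(97*(1 + 48*97))) + 23) = 1/((3 + 97 + 9409 + 97*√(97*(1 + 4656))) + 23) = 1/((3 + 97 + 9409 + 97*√(97*4657)) + 23) = 1/((3 + 97 + 9409 + 97*√451729) + 23) = 1/((9509 + 97*√451729) + 23) = 1/(9532 + 97*√451729)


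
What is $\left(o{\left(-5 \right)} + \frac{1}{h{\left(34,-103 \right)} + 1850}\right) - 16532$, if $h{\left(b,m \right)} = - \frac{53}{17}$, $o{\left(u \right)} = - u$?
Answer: $- \frac{518898202}{31397} \approx -16527.0$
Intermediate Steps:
$h{\left(b,m \right)} = - \frac{53}{17}$ ($h{\left(b,m \right)} = \left(-53\right) \frac{1}{17} = - \frac{53}{17}$)
$\left(o{\left(-5 \right)} + \frac{1}{h{\left(34,-103 \right)} + 1850}\right) - 16532 = \left(\left(-1\right) \left(-5\right) + \frac{1}{- \frac{53}{17} + 1850}\right) - 16532 = \left(5 + \frac{1}{\frac{31397}{17}}\right) - 16532 = \left(5 + \frac{17}{31397}\right) - 16532 = \frac{157002}{31397} - 16532 = - \frac{518898202}{31397}$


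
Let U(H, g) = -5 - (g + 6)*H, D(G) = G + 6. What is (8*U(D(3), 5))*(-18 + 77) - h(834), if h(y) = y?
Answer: -49922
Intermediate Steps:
D(G) = 6 + G
U(H, g) = -5 - H*(6 + g) (U(H, g) = -5 - (6 + g)*H = -5 - H*(6 + g))
(8*U(D(3), 5))*(-18 + 77) - h(834) = (8*(-5 - 6*(6 + 3) - 1*(6 + 3)*5))*(-18 + 77) - 1*834 = (8*(-5 - 6*9 - 1*9*5))*59 - 834 = (8*(-5 - 54 - 45))*59 - 834 = (8*(-104))*59 - 834 = -832*59 - 834 = -49088 - 834 = -49922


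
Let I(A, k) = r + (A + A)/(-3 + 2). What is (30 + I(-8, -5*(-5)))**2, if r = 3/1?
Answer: 2401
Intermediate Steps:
r = 3 (r = 3*1 = 3)
I(A, k) = 3 - 2*A (I(A, k) = 3 + (A + A)/(-3 + 2) = 3 + (2*A)/(-1) = 3 + (2*A)*(-1) = 3 - 2*A)
(30 + I(-8, -5*(-5)))**2 = (30 + (3 - 2*(-8)))**2 = (30 + (3 + 16))**2 = (30 + 19)**2 = 49**2 = 2401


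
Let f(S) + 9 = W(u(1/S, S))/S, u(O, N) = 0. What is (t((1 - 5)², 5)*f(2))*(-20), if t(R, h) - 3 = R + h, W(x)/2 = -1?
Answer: 4800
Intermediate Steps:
W(x) = -2 (W(x) = 2*(-1) = -2)
f(S) = -9 - 2/S
t(R, h) = 3 + R + h (t(R, h) = 3 + (R + h) = 3 + R + h)
(t((1 - 5)², 5)*f(2))*(-20) = ((3 + (1 - 5)² + 5)*(-9 - 2/2))*(-20) = ((3 + (-4)² + 5)*(-9 - 2*½))*(-20) = ((3 + 16 + 5)*(-9 - 1))*(-20) = (24*(-10))*(-20) = -240*(-20) = 4800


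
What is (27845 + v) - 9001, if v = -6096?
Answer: 12748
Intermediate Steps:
(27845 + v) - 9001 = (27845 - 6096) - 9001 = 21749 - 9001 = 12748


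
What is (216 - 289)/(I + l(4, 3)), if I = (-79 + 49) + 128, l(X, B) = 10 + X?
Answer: -73/112 ≈ -0.65179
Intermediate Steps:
I = 98 (I = -30 + 128 = 98)
(216 - 289)/(I + l(4, 3)) = (216 - 289)/(98 + (10 + 4)) = -73/(98 + 14) = -73/112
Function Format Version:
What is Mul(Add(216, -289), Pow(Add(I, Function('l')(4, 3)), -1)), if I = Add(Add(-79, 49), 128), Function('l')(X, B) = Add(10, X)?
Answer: Rational(-73, 112) ≈ -0.65179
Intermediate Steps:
I = 98 (I = Add(-30, 128) = 98)
Mul(Add(216, -289), Pow(Add(I, Function('l')(4, 3)), -1)) = Mul(Add(216, -289), Pow(Add(98, Add(10, 4)), -1)) = Mul(-73, Pow(Add(98, 14), -1)) = Mul(-73, Pow(112, -1)) = Mul(-73, Rational(1, 112)) = Rational(-73, 112)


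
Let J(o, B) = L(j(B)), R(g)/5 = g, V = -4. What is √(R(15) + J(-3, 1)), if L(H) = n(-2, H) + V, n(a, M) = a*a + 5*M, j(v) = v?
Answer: 4*√5 ≈ 8.9443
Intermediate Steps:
n(a, M) = a² + 5*M
L(H) = 5*H (L(H) = ((-2)² + 5*H) - 4 = (4 + 5*H) - 4 = 5*H)
R(g) = 5*g
J(o, B) = 5*B
√(R(15) + J(-3, 1)) = √(5*15 + 5*1) = √(75 + 5) = √80 = 4*√5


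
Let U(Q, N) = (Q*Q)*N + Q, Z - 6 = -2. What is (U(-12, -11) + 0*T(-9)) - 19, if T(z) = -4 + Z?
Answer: -1615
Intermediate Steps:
Z = 4 (Z = 6 - 2 = 4)
T(z) = 0 (T(z) = -4 + 4 = 0)
U(Q, N) = Q + N*Q**2 (U(Q, N) = Q**2*N + Q = N*Q**2 + Q = Q + N*Q**2)
(U(-12, -11) + 0*T(-9)) - 19 = (-12*(1 - 11*(-12)) + 0*0) - 19 = (-12*(1 + 132) + 0) - 19 = (-12*133 + 0) - 19 = (-1596 + 0) - 19 = -1596 - 19 = -1615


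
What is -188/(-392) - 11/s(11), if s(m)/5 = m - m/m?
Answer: 318/1225 ≈ 0.25959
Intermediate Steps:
s(m) = -5 + 5*m (s(m) = 5*(m - m/m) = 5*(m - 1*1) = 5*(m - 1) = 5*(-1 + m) = -5 + 5*m)
-188/(-392) - 11/s(11) = -188/(-392) - 11/(-5 + 5*11) = -188*(-1/392) - 11/(-5 + 55) = 47/98 - 11/50 = 318/1225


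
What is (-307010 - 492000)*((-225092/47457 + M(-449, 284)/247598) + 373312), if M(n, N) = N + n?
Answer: -1752411376384378013555/5875129143 ≈ -2.9828e+11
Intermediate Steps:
(-307010 - 492000)*((-225092/47457 + M(-449, 284)/247598) + 373312) = (-307010 - 492000)*((-225092/47457 + (284 - 449)/247598) + 373312) = -799010*((-225092*1/47457 - 165*1/247598) + 373312) = -799010*((-225092/47457 - 165/247598) + 373312) = -799010*(-55740159421/11750258286 + 373312) = -799010*4386456681103811/11750258286 = -1752411376384378013555/5875129143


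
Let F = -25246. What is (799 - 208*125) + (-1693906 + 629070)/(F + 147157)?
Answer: -3073343947/121911 ≈ -25210.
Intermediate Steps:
(799 - 208*125) + (-1693906 + 629070)/(F + 147157) = (799 - 208*125) + (-1693906 + 629070)/(-25246 + 147157) = (799 - 26000) - 1064836/121911 = -25201 - 1064836*1/121911 = -25201 - 1064836/121911 = -3073343947/121911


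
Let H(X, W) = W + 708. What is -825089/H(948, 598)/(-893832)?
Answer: 825089/1167344592 ≈ 0.00070681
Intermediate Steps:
H(X, W) = 708 + W
-825089/H(948, 598)/(-893832) = -825089/(708 + 598)/(-893832) = -825089/1306*(-1/893832) = 825089/1167344592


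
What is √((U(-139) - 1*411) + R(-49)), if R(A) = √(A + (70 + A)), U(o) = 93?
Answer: √(-318 + 2*I*√7) ≈ 0.1484 + 17.833*I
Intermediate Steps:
R(A) = √(70 + 2*A)
√((U(-139) - 1*411) + R(-49)) = √((93 - 1*411) + √(70 + 2*(-49))) = √((93 - 411) + √(70 - 98)) = √(-318 + √(-28)) = √(-318 + 2*I*√7)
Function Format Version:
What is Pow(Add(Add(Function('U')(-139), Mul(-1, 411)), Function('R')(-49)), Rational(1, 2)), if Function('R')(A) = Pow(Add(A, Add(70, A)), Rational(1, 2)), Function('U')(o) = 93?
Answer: Pow(Add(-318, Mul(2, I, Pow(7, Rational(1, 2)))), Rational(1, 2)) ≈ Add(0.1484, Mul(17.833, I))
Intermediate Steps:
Function('R')(A) = Pow(Add(70, Mul(2, A)), Rational(1, 2))
Pow(Add(Add(Function('U')(-139), Mul(-1, 411)), Function('R')(-49)), Rational(1, 2)) = Pow(Add(Add(93, Mul(-1, 411)), Pow(Add(70, Mul(2, -49)), Rational(1, 2))), Rational(1, 2)) = Pow(Add(Add(93, -411), Pow(Add(70, -98), Rational(1, 2))), Rational(1, 2)) = Pow(Add(-318, Pow(-28, Rational(1, 2))), Rational(1, 2)) = Pow(Add(-318, Mul(2, I, Pow(7, Rational(1, 2)))), Rational(1, 2))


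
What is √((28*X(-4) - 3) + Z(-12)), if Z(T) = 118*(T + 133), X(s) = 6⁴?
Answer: √50563 ≈ 224.86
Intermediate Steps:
X(s) = 1296
Z(T) = 15694 + 118*T (Z(T) = 118*(133 + T) = 15694 + 118*T)
√((28*X(-4) - 3) + Z(-12)) = √((28*1296 - 3) + (15694 + 118*(-12))) = √((36288 - 3) + (15694 - 1416)) = √(36285 + 14278) = √50563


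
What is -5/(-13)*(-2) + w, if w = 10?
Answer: 120/13 ≈ 9.2308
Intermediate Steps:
-5/(-13)*(-2) + w = -5/(-13)*(-2) + 10 = -5*(-1/13)*(-2) + 10 = (5/13)*(-2) + 10 = -10/13 + 10 = 120/13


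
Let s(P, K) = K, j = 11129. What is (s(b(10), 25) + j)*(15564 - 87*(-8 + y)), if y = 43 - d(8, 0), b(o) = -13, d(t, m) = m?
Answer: 139636926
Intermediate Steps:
y = 43 (y = 43 - 1*0 = 43 + 0 = 43)
(s(b(10), 25) + j)*(15564 - 87*(-8 + y)) = (25 + 11129)*(15564 - 87*(-8 + 43)) = 11154*(15564 - 87*35) = 11154*(15564 - 3045) = 11154*12519 = 139636926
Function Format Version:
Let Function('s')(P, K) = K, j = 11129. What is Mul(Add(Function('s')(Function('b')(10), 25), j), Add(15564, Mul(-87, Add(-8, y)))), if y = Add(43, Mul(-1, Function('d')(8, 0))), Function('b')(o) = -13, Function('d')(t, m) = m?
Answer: 139636926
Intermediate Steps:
y = 43 (y = Add(43, Mul(-1, 0)) = Add(43, 0) = 43)
Mul(Add(Function('s')(Function('b')(10), 25), j), Add(15564, Mul(-87, Add(-8, y)))) = Mul(Add(25, 11129), Add(15564, Mul(-87, Add(-8, 43)))) = Mul(11154, Add(15564, Mul(-87, 35))) = Mul(11154, Add(15564, -3045)) = Mul(11154, 12519) = 139636926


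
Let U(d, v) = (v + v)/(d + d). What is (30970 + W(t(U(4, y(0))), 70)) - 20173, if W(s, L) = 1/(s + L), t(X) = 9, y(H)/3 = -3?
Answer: 852964/79 ≈ 10797.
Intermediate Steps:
y(H) = -9 (y(H) = 3*(-3) = -9)
U(d, v) = v/d (U(d, v) = (2*v)/((2*d)) = (2*v)*(1/(2*d)) = v/d)
W(s, L) = 1/(L + s)
(30970 + W(t(U(4, y(0))), 70)) - 20173 = (30970 + 1/(70 + 9)) - 20173 = (30970 + 1/79) - 20173 = 2446631/79 - 20173 = 852964/79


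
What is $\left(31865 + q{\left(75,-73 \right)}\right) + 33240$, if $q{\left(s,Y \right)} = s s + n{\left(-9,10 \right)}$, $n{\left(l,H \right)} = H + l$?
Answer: $70731$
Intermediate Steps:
$q{\left(s,Y \right)} = 1 + s^{2}$ ($q{\left(s,Y \right)} = s s + \left(10 - 9\right) = s^{2} + 1 = 1 + s^{2}$)
$\left(31865 + q{\left(75,-73 \right)}\right) + 33240 = \left(31865 + \left(1 + 75^{2}\right)\right) + 33240 = \left(31865 + \left(1 + 5625\right)\right) + 33240 = \left(31865 + 5626\right) + 33240 = 37491 + 33240 = 70731$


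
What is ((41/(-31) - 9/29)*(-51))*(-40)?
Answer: -2994720/899 ≈ -3331.2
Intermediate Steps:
((41/(-31) - 9/29)*(-51))*(-40) = ((41*(-1/31) - 9*1/29)*(-51))*(-40) = ((-41/31 - 9/29)*(-51))*(-40) = -1468/899*(-51)*(-40) = (74868/899)*(-40) = -2994720/899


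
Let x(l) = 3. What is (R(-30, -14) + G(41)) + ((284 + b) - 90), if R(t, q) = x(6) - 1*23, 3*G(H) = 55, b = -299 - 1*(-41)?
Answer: -197/3 ≈ -65.667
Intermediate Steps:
b = -258 (b = -299 + 41 = -258)
G(H) = 55/3 (G(H) = (⅓)*55 = 55/3)
R(t, q) = -20 (R(t, q) = 3 - 1*23 = 3 - 23 = -20)
(R(-30, -14) + G(41)) + ((284 + b) - 90) = (-20 + 55/3) + ((284 - 258) - 90) = -5/3 + (26 - 90) = -5/3 - 64 = -197/3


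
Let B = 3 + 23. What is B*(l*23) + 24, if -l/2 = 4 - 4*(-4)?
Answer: -23896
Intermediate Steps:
l = -40 (l = -2*(4 - 4*(-4)) = -2*(4 + 16) = -2*20 = -40)
B = 26
B*(l*23) + 24 = 26*(-40*23) + 24 = 26*(-920) + 24 = -23920 + 24 = -23896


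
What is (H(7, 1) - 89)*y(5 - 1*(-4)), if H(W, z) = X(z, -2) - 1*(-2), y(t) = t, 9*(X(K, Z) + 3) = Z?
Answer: -812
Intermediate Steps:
X(K, Z) = -3 + Z/9
H(W, z) = -11/9 (H(W, z) = (-3 + (⅑)*(-2)) - 1*(-2) = (-3 - 2/9) + 2 = -29/9 + 2 = -11/9)
(H(7, 1) - 89)*y(5 - 1*(-4)) = (-11/9 - 89)*(5 - 1*(-4)) = -812*(5 + 4)/9 = -812/9*9 = -812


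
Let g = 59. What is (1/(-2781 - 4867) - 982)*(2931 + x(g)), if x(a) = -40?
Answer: -21712384267/7648 ≈ -2.8390e+6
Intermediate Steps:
(1/(-2781 - 4867) - 982)*(2931 + x(g)) = (1/(-2781 - 4867) - 982)*(2931 - 40) = (1/(-7648) - 982)*2891 = (-1/7648 - 982)*2891 = -7510337/7648*2891 = -21712384267/7648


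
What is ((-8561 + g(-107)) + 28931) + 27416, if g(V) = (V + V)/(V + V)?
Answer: 47787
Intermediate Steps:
g(V) = 1 (g(V) = (2*V)/((2*V)) = (2*V)*(1/(2*V)) = 1)
((-8561 + g(-107)) + 28931) + 27416 = ((-8561 + 1) + 28931) + 27416 = (-8560 + 28931) + 27416 = 20371 + 27416 = 47787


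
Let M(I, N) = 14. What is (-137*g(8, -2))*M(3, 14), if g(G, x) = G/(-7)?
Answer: 2192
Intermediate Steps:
g(G, x) = -G/7 (g(G, x) = G*(-⅐) = -G/7)
(-137*g(8, -2))*M(3, 14) = -(-137)*8/7*14 = -137*(-8/7)*14 = (1096/7)*14 = 2192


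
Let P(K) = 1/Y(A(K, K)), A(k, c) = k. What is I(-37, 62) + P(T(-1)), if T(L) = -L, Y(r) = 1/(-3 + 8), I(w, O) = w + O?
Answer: 30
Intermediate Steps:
I(w, O) = O + w
Y(r) = 1/5
P(K) = 5 (P(K) = 1/(1/5) = 5)
I(-37, 62) + P(T(-1)) = (62 - 37) + 5 = 25 + 5 = 30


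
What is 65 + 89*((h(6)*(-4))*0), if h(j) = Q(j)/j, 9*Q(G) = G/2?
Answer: 65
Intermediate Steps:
Q(G) = G/18 (Q(G) = (G/2)/9 = G/18)
h(j) = 1/18 (h(j) = (j/18)/j = 1/18)
65 + 89*((h(6)*(-4))*0) = 65 + 89*(((1/18)*(-4))*0) = 65 + 89*(-2/9*0) = 65 + 89*0 = 65 + 0 = 65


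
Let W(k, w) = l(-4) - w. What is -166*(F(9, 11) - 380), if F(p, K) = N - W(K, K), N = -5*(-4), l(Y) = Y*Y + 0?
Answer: 60590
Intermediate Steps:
l(Y) = Y² (l(Y) = Y² + 0 = Y²)
W(k, w) = 16 - w (W(k, w) = (-4)² - w = 16 - w)
N = 20
F(p, K) = 4 + K (F(p, K) = 20 - (16 - K) = 20 + (-16 + K) = 4 + K)
-166*(F(9, 11) - 380) = -166*((4 + 11) - 380) = -166*(15 - 380) = -166*(-365) = 60590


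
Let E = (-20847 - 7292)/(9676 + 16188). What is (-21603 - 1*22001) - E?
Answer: -1127745717/25864 ≈ -43603.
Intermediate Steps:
E = -28139/25864 ≈ -1.0880
(-21603 - 1*22001) - E = (-21603 - 1*22001) - 1*(-28139/25864) = (-21603 - 22001) + 28139/25864 = -43604 + 28139/25864 = -1127745717/25864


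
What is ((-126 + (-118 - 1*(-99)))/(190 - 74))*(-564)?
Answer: 705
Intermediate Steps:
((-126 + (-118 - 1*(-99)))/(190 - 74))*(-564) = ((-126 + (-118 + 99))/116)*(-564) = ((-126 - 19)*(1/116))*(-564) = -145*1/116*(-564) = -5/4*(-564) = 705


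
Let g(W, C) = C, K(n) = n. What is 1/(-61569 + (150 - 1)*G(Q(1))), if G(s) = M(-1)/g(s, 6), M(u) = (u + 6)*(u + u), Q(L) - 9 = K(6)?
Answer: -3/185452 ≈ -1.6177e-5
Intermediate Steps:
Q(L) = 15 (Q(L) = 9 + 6 = 15)
M(u) = 2*u*(6 + u) (M(u) = (6 + u)*(2*u) = 2*u*(6 + u))
G(s) = -5/3 (G(s) = (2*(-1)*(6 - 1))/6 = (2*(-1)*5)*(⅙) = -10*⅙ = -5/3)
1/(-61569 + (150 - 1)*G(Q(1))) = 1/(-61569 + (150 - 1)*(-5/3)) = 1/(-61569 + 149*(-5/3)) = 1/(-61569 - 745/3) = 1/(-185452/3) = -3/185452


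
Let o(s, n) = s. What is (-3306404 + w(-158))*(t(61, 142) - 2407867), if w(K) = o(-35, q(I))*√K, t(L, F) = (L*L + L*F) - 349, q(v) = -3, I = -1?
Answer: 7921591814532 + 83854155*I*√158 ≈ 7.9216e+12 + 1.054e+9*I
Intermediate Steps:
t(L, F) = -349 + L² + F*L (t(L, F) = (L² + F*L) - 349 = -349 + L² + F*L)
w(K) = -35*√K
(-3306404 + w(-158))*(t(61, 142) - 2407867) = (-3306404 - 35*I*√158)*((-349 + 61² + 142*61) - 2407867) = (-3306404 - 35*I*√158)*((-349 + 3721 + 8662) - 2407867) = (-3306404 - 35*I*√158)*(12034 - 2407867) = (-3306404 - 35*I*√158)*(-2395833) = 7921591814532 + 83854155*I*√158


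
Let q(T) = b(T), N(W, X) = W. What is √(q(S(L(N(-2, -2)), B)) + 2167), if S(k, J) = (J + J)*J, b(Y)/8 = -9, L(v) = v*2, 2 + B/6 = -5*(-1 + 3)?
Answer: √2095 ≈ 45.771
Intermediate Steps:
B = -72 (B = -12 + 6*(-5*(-1 + 3)) = -12 + 6*(-5*2) = -12 + 6*(-10) = -12 - 60 = -72)
L(v) = 2*v
b(Y) = -72 (b(Y) = 8*(-9) = -72)
S(k, J) = 2*J² (S(k, J) = (2*J)*J = 2*J²)
q(T) = -72
√(q(S(L(N(-2, -2)), B)) + 2167) = √(-72 + 2167) = √2095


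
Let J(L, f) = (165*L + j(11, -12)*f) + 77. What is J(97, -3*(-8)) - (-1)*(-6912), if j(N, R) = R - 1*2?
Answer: 8834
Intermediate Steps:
j(N, R) = -2 + R (j(N, R) = R - 2 = -2 + R)
J(L, f) = 77 - 14*f + 165*L (J(L, f) = (165*L + (-2 - 12)*f) + 77 = (165*L - 14*f) + 77 = (-14*f + 165*L) + 77 = 77 - 14*f + 165*L)
J(97, -3*(-8)) - (-1)*(-6912) = (77 - (-42)*(-8) + 165*97) - (-1)*(-6912) = (77 - 14*24 + 16005) - 1*6912 = (77 - 336 + 16005) - 6912 = 15746 - 6912 = 8834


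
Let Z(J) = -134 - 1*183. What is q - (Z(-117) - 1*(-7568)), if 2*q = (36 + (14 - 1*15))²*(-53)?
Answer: -79427/2 ≈ -39714.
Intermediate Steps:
Z(J) = -317 (Z(J) = -134 - 183 = -317)
q = -64925/2 (q = ((36 + (14 - 1*15))²*(-53))/2 = ((36 + (14 - 15))²*(-53))/2 = ((36 - 1)²*(-53))/2 = (35²*(-53))/2 = (1225*(-53))/2 = (½)*(-64925) = -64925/2 ≈ -32463.)
q - (Z(-117) - 1*(-7568)) = -64925/2 - (-317 - 1*(-7568)) = -64925/2 - (-317 + 7568) = -64925/2 - 1*7251 = -64925/2 - 7251 = -79427/2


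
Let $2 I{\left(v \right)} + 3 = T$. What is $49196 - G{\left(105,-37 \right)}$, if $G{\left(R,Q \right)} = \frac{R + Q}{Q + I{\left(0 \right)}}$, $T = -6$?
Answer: $\frac{4083404}{83} \approx 49198.0$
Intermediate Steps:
$I{\left(v \right)} = - \frac{9}{2}$ ($I{\left(v \right)} = - \frac{3}{2} + \frac{1}{2} \left(-6\right) = - \frac{3}{2} - 3 = - \frac{9}{2}$)
$G{\left(R,Q \right)} = \frac{Q + R}{- \frac{9}{2} + Q}$ ($G{\left(R,Q \right)} = \frac{R + Q}{Q - \frac{9}{2}} = \frac{Q + R}{- \frac{9}{2} + Q}$)
$49196 - G{\left(105,-37 \right)} = 49196 - \frac{2 \left(-37 + 105\right)}{-9 + 2 \left(-37\right)} = 49196 - 2 \frac{1}{-9 - 74} \cdot 68 = 49196 - 2 \frac{1}{-83} \cdot 68 = 49196 - 2 \left(- \frac{1}{83}\right) 68 = 49196 - - \frac{136}{83} = 49196 + \frac{136}{83} = \frac{4083404}{83}$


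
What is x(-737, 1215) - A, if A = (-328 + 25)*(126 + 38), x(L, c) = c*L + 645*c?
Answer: -62088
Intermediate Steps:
x(L, c) = 645*c + L*c (x(L, c) = L*c + 645*c = 645*c + L*c)
A = -49692 (A = -303*164 = -49692)
x(-737, 1215) - A = 1215*(645 - 737) - 1*(-49692) = 1215*(-92) + 49692 = -111780 + 49692 = -62088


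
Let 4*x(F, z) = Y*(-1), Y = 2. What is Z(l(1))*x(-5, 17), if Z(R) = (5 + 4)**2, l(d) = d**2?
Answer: -81/2 ≈ -40.500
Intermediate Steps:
x(F, z) = -1/2 (x(F, z) = (2*(-1))/4 = (1/4)*(-2) = -1/2)
Z(R) = 81 (Z(R) = 9**2 = 81)
Z(l(1))*x(-5, 17) = 81*(-1/2) = -81/2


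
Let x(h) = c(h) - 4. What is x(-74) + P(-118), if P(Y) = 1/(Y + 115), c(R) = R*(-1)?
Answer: 209/3 ≈ 69.667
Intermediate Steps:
c(R) = -R
x(h) = -4 - h (x(h) = -h - 4 = -4 - h)
P(Y) = 1/(115 + Y)
x(-74) + P(-118) = (-4 - 1*(-74)) + 1/(115 - 118) = (-4 + 74) + 1/(-3) = 70 - ⅓ = 209/3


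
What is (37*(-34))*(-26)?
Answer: 32708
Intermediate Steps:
(37*(-34))*(-26) = -1258*(-26) = 32708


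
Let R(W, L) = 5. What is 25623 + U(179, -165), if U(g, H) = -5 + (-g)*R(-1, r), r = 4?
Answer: 24723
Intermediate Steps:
U(g, H) = -5 - 5*g (U(g, H) = -5 - g*5 = -5 - 5*g)
25623 + U(179, -165) = 25623 + (-5 - 5*179) = 25623 + (-5 - 895) = 25623 - 900 = 24723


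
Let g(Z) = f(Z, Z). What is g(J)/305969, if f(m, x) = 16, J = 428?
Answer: 16/305969 ≈ 5.2293e-5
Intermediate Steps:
g(Z) = 16
g(J)/305969 = 16/305969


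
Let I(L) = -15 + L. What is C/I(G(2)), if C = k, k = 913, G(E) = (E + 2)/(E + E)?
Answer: -913/14 ≈ -65.214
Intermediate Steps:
G(E) = (2 + E)/(2*E) (G(E) = (2 + E)/((2*E)) = (2 + E)*(1/(2*E)) = (2 + E)/(2*E))
C = 913
C/I(G(2)) = 913/(-15 + (½)*(2 + 2)/2) = 913/(-15 + (½)*(½)*4) = 913/(-15 + 1) = 913/(-14) = 913*(-1/14) = -913/14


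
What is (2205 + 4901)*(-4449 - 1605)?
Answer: -43019724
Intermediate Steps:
(2205 + 4901)*(-4449 - 1605) = 7106*(-6054) = -43019724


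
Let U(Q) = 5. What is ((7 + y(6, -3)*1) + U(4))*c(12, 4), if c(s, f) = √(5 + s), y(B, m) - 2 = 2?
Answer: 16*√17 ≈ 65.970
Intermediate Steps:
y(B, m) = 4 (y(B, m) = 2 + 2 = 4)
((7 + y(6, -3)*1) + U(4))*c(12, 4) = ((7 + 4*1) + 5)*√(5 + 12) = ((7 + 4) + 5)*√17 = (11 + 5)*√17 = 16*√17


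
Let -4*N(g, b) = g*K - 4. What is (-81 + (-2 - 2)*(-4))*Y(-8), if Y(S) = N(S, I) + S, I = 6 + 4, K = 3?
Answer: 65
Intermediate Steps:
I = 10
N(g, b) = 1 - 3*g/4 (N(g, b) = -(g*3 - 4)/4 = -(3*g - 4)/4 = -(-4 + 3*g)/4 = 1 - 3*g/4)
Y(S) = 1 + S/4 (Y(S) = (1 - 3*S/4) + S = 1 + S/4)
(-81 + (-2 - 2)*(-4))*Y(-8) = (-81 + (-2 - 2)*(-4))*(1 + (¼)*(-8)) = (-81 - 4*(-4))*(1 - 2) = (-81 + 16)*(-1) = -65*(-1) = 65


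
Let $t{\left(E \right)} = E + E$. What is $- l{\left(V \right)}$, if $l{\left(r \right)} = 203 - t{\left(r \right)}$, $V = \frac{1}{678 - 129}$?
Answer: $- \frac{111445}{549} \approx -203.0$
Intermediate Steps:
$t{\left(E \right)} = 2 E$
$V = \frac{1}{549} \approx 0.0018215$
$l{\left(r \right)} = 203 - 2 r$
$- l{\left(V \right)} = - (203 - \frac{2}{549}) = \left(-1\right) \frac{111445}{549} = - \frac{111445}{549}$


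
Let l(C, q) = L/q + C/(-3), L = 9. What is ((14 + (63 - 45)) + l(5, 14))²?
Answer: 1692601/1764 ≈ 959.52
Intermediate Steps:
l(C, q) = 9/q - C/3 (l(C, q) = 9/q + C/(-3) = 9/q + C*(-⅓) = 9/q - C/3)
((14 + (63 - 45)) + l(5, 14))² = ((14 + (63 - 45)) + (9/14 - ⅓*5))² = ((14 + 18) + (9*(1/14) - 5/3))² = (32 + (9/14 - 5/3))² = (32 - 43/42)² = (1301/42)² = 1692601/1764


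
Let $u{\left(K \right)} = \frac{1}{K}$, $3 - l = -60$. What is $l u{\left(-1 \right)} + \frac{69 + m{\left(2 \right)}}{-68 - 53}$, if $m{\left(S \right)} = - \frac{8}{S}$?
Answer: $- \frac{7688}{121} \approx -63.537$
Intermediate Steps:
$l = 63$ ($l = 3 - -60 = 3 + 60 = 63$)
$l u{\left(-1 \right)} + \frac{69 + m{\left(2 \right)}}{-68 - 53} = \frac{63}{-1} + \frac{69 - \frac{8}{2}}{-68 - 53} = 63 \left(-1\right) + \frac{69 - 4}{-121} = -63 + \left(69 - 4\right) \left(- \frac{1}{121}\right) = -63 + 65 \left(- \frac{1}{121}\right) = -63 - \frac{65}{121} = - \frac{7688}{121}$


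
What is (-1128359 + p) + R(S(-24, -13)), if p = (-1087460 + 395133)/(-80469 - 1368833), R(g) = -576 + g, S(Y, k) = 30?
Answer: -1636123581983/1449302 ≈ -1.1289e+6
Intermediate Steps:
p = 692327/1449302 (p = -692327/(-1449302) = -692327*(-1/1449302) = 692327/1449302 ≈ 0.47770)
(-1128359 + p) + R(S(-24, -13)) = (-1128359 + 692327/1449302) + (-576 + 30) = -1635332263091/1449302 - 546 = -1636123581983/1449302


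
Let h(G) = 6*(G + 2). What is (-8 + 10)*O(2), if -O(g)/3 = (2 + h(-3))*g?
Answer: 48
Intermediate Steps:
h(G) = 12 + 6*G (h(G) = 6*(2 + G) = 12 + 6*G)
O(g) = 12*g (O(g) = -3*(2 + (12 + 6*(-3)))*g = -3*(2 + (12 - 18))*g = -3*(2 - 6)*g = -(-12)*g = 12*g)
(-8 + 10)*O(2) = (-8 + 10)*(12*2) = 2*24 = 48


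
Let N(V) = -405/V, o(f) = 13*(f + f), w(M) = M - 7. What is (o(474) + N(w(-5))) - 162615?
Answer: -601029/4 ≈ -1.5026e+5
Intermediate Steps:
w(M) = -7 + M
o(f) = 26*f (o(f) = 13*(2*f) = 26*f)
(o(474) + N(w(-5))) - 162615 = (26*474 - 405/(-7 - 5)) - 162615 = (12324 - 405/(-12)) - 162615 = (12324 - 405*(-1/12)) - 162615 = (12324 + 135/4) - 162615 = 49431/4 - 162615 = -601029/4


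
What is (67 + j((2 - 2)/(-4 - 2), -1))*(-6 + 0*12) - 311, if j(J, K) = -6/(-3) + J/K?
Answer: -725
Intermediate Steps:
j(J, K) = 2 + J/K (j(J, K) = -6*(-1/3) + J/K = 2 + J/K)
(67 + j((2 - 2)/(-4 - 2), -1))*(-6 + 0*12) - 311 = (67 + (2 + ((2 - 2)/(-4 - 2))/(-1)))*(-6 + 0*12) - 311 = (67 + (2 + (0/(-6))*(-1)))*(-6 + 0) - 311 = (67 + (2 + (0*(-1/6))*(-1)))*(-6) - 311 = (67 + (2 + 0*(-1)))*(-6) - 311 = (67 + (2 + 0))*(-6) - 311 = (67 + 2)*(-6) - 311 = 69*(-6) - 311 = -414 - 311 = -725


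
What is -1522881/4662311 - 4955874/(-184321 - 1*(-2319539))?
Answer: -13178754393936/4977525184399 ≈ -2.6477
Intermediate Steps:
-1522881/4662311 - 4955874/(-184321 - 1*(-2319539)) = -1522881*1/4662311 - 4955874/(-184321 + 2319539) = -1522881/4662311 - 4955874/2135218 = -1522881/4662311 - 4955874*1/2135218 = -1522881/4662311 - 2477937/1067609 = -13178754393936/4977525184399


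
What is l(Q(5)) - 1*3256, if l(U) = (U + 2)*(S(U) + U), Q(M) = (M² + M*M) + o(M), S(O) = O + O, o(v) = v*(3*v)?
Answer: 44369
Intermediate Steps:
o(v) = 3*v²
S(O) = 2*O
Q(M) = 5*M² (Q(M) = (M² + M*M) + 3*M² = (M² + M²) + 3*M² = 2*M² + 3*M² = 5*M²)
l(U) = 3*U*(2 + U) (l(U) = (U + 2)*(2*U + U) = (2 + U)*(3*U) = 3*U*(2 + U))
l(Q(5)) - 1*3256 = 3*(5*5²)*(2 + 5*5²) - 1*3256 = 3*(5*25)*(2 + 5*25) - 3256 = 3*125*(2 + 125) - 3256 = 3*125*127 - 3256 = 47625 - 3256 = 44369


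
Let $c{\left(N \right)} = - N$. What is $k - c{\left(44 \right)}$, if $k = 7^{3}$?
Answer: $387$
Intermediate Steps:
$k = 343$
$k - c{\left(44 \right)} = 343 - \left(-1\right) 44 = 343 - -44 = 343 + 44 = 387$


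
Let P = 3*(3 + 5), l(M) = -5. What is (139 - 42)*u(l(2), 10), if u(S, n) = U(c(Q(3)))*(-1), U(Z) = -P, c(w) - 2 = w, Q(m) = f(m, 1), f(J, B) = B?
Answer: 2328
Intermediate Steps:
Q(m) = 1
P = 24 (P = 3*8 = 24)
c(w) = 2 + w
U(Z) = -24 (U(Z) = -1*24 = -24)
u(S, n) = 24 (u(S, n) = -24*(-1) = 24)
(139 - 42)*u(l(2), 10) = (139 - 42)*24 = 97*24 = 2328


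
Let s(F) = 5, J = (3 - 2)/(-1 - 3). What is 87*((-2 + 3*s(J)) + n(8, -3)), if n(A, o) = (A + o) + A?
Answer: 2262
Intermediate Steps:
J = -¼ (J = 1/(-4) = 1*(-¼) = -¼ ≈ -0.25000)
n(A, o) = o + 2*A
87*((-2 + 3*s(J)) + n(8, -3)) = 87*((-2 + 3*5) + (-3 + 2*8)) = 87*((-2 + 15) + (-3 + 16)) = 87*(13 + 13) = 87*26 = 2262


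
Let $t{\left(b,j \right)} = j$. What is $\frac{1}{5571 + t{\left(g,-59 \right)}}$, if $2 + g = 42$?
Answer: $\frac{1}{5512} \approx 0.00018142$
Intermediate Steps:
$g = 40$ ($g = -2 + 42 = 40$)
$\frac{1}{5571 + t{\left(g,-59 \right)}} = \frac{1}{5571 - 59} = \frac{1}{5512}$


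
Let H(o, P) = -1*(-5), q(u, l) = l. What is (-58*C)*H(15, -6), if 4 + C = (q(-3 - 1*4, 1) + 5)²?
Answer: -9280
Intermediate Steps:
H(o, P) = 5
C = 32 (C = -4 + (1 + 5)² = -4 + 6² = -4 + 36 = 32)
(-58*C)*H(15, -6) = -58*32*5 = -1856*5 = -9280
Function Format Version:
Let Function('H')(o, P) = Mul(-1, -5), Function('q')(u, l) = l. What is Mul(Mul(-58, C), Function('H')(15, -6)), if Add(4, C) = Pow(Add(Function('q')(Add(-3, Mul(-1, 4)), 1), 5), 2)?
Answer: -9280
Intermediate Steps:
Function('H')(o, P) = 5
C = 32 (C = Add(-4, Pow(Add(1, 5), 2)) = Add(-4, Pow(6, 2)) = Add(-4, 36) = 32)
Mul(Mul(-58, C), Function('H')(15, -6)) = Mul(Mul(-58, 32), 5) = Mul(-1856, 5) = -9280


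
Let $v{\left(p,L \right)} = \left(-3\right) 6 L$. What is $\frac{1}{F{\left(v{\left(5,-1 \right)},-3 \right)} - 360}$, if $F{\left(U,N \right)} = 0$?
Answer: $- \frac{1}{360} \approx -0.0027778$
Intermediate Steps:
$v{\left(p,L \right)} = - 18 L$
$\frac{1}{F{\left(v{\left(5,-1 \right)},-3 \right)} - 360} = \frac{1}{0 - 360} = \frac{1}{-360} = - \frac{1}{360}$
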